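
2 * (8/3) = 16/3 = 5.33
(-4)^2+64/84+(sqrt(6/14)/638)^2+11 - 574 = -546.24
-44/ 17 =-2.59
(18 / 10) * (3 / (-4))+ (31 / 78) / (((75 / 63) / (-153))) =-68157 / 1300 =-52.43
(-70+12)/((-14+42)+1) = -2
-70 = -70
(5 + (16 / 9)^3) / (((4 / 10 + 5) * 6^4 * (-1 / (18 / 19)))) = -38705 / 26926344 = -0.00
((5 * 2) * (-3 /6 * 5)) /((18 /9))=-25 /2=-12.50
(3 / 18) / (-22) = -1 / 132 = -0.01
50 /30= 5 /3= 1.67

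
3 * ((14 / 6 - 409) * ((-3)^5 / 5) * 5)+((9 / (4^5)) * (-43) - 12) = 296447.62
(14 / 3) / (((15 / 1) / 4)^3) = 896 / 10125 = 0.09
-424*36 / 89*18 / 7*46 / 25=-12638592 / 15575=-811.47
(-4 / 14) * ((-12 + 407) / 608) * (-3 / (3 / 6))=1185 / 1064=1.11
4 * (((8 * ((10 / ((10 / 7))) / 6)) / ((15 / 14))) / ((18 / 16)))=12544 / 405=30.97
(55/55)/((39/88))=88/39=2.26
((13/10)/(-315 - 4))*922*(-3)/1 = 17979/1595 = 11.27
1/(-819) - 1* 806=-660115/819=-806.00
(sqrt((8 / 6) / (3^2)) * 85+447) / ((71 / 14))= 2380 * sqrt(3) / 639+6258 / 71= 94.59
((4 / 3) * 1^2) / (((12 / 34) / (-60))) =-680 / 3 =-226.67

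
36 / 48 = 3 / 4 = 0.75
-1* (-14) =14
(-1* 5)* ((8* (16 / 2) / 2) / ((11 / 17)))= -2720 / 11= -247.27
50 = 50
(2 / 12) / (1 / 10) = 5 / 3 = 1.67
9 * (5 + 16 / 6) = 69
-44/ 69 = -0.64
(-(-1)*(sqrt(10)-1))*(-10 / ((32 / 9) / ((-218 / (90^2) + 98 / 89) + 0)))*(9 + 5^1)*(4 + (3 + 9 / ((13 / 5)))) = 46076681 / 104130-46076681*sqrt(10) / 104130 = -956.79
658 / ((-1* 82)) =-329 / 41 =-8.02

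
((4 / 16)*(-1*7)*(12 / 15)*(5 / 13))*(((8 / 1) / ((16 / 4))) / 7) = -0.15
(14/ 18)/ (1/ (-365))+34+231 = -170/ 9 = -18.89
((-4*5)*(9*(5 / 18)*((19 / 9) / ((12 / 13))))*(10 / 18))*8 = -123500 / 243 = -508.23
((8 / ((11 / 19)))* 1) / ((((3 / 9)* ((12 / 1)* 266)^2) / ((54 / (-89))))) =-9 / 3645796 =-0.00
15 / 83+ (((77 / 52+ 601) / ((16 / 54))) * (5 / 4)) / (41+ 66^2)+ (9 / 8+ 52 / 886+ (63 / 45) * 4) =10145541391731 / 1345121797760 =7.54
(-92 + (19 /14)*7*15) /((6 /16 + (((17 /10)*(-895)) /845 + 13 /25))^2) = 61.58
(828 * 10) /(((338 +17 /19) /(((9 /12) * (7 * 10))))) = 8259300 /6439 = 1282.70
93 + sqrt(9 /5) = 3 * sqrt(5) /5 + 93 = 94.34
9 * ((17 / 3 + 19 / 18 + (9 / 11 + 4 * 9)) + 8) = 10205 / 22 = 463.86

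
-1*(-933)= 933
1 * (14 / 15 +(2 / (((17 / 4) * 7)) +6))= 12496 / 1785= 7.00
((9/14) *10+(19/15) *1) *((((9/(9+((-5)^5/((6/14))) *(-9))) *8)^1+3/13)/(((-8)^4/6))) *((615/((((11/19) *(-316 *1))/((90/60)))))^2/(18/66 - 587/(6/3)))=-818483210025165/3611460489607979008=-0.00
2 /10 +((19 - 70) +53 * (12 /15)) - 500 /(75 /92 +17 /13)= -3096638 /12695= -243.93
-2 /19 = -0.11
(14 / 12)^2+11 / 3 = 181 / 36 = 5.03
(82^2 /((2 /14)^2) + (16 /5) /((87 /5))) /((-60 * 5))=-7166107 /6525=-1098.25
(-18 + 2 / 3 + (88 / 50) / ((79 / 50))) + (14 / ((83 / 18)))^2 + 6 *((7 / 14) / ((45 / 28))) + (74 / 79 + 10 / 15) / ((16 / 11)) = -131668463 / 32653860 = -4.03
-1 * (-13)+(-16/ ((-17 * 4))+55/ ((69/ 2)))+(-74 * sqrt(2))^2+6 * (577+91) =17565475/ 1173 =14974.83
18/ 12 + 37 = 77/ 2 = 38.50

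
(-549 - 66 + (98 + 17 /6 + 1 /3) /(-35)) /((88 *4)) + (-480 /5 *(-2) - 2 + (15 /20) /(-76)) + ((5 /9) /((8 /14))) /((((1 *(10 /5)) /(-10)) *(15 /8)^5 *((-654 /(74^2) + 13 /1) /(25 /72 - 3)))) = 1529655428023876583 /8124452865144000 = 188.28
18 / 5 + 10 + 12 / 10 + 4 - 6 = 64 / 5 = 12.80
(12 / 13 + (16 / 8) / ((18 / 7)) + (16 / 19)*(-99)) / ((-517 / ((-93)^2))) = 174466667 / 127699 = 1366.23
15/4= 3.75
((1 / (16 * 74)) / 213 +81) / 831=20427553 / 209571552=0.10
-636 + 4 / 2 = -634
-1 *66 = -66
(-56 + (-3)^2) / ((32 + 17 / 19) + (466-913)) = 893 / 7868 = 0.11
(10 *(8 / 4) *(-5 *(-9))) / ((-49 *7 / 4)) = -10.50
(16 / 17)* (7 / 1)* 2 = 224 / 17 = 13.18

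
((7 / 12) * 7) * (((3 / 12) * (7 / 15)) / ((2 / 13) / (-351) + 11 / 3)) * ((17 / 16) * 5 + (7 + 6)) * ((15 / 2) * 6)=458576937 / 4282624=107.08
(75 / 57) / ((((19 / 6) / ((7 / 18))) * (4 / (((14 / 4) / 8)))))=1225 / 69312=0.02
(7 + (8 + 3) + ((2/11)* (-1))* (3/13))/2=1284/143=8.98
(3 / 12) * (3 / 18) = 1 / 24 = 0.04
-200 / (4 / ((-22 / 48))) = 275 / 12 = 22.92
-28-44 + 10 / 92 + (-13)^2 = 4467 / 46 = 97.11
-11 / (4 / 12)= -33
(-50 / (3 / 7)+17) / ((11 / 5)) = -45.30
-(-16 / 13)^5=2.82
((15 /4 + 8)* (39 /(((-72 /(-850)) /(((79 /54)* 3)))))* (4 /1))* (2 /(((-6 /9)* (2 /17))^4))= 5140130814975 /1024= 5019658999.00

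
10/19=0.53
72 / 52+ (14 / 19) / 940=160831 / 116090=1.39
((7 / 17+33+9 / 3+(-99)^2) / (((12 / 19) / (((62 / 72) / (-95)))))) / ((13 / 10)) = -1296079 / 11934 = -108.60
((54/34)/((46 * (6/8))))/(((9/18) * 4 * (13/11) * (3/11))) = 363/5083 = 0.07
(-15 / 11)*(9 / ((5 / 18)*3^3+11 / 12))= -1620 / 1111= -1.46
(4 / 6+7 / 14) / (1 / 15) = 35 / 2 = 17.50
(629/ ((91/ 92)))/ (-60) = -14467/ 1365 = -10.60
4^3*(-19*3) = -3648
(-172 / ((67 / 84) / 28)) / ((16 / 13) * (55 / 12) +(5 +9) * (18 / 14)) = -7888608 / 30887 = -255.40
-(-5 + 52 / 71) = 303 / 71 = 4.27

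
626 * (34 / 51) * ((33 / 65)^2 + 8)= 43681028 / 12675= 3446.23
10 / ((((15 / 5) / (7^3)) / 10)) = 34300 / 3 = 11433.33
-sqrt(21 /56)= -sqrt(6) /4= -0.61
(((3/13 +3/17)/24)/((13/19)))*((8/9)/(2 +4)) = 95/25857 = 0.00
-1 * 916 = -916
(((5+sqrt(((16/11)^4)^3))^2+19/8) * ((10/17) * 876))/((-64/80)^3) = -727745835626342945625/3414610073872448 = -213127.07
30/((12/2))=5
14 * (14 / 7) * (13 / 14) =26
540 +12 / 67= 36192 / 67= 540.18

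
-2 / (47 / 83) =-166 / 47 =-3.53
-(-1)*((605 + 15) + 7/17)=10547/17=620.41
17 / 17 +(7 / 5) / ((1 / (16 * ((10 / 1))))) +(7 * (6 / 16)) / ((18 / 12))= 907 / 4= 226.75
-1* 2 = -2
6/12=1/2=0.50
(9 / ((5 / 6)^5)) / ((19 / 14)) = 979776 / 59375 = 16.50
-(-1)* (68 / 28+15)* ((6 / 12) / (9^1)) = 61 / 63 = 0.97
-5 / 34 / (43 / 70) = -175 / 731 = -0.24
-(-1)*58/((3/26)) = 1508/3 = 502.67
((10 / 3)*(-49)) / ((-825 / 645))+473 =19823 / 33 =600.70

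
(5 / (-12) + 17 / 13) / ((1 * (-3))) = -139 / 468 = -0.30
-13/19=-0.68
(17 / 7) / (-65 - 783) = -17 / 5936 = -0.00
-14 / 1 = -14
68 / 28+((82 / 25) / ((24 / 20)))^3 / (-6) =-138197 / 141750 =-0.97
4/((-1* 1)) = -4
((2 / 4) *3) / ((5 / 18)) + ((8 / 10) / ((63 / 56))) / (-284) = 5.40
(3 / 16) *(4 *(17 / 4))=51 / 16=3.19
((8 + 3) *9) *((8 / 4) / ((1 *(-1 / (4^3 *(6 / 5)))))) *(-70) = 1064448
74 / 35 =2.11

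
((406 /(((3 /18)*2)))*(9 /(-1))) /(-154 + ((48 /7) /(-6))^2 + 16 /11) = 2954259 /40759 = 72.48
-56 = -56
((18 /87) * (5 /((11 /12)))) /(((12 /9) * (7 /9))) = 1.09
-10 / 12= -5 / 6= -0.83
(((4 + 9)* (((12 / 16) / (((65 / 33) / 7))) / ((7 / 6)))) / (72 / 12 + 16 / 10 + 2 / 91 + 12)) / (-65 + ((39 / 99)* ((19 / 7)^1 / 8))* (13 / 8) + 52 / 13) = -0.02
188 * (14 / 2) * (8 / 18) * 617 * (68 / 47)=4699072 / 9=522119.11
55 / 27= 2.04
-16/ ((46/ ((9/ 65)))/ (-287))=20664/ 1495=13.82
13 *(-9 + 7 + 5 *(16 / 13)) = 54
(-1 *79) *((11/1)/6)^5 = -12723029/7776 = -1636.19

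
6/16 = 3/8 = 0.38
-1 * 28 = -28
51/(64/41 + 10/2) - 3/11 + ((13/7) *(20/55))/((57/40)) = 9414926/1180641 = 7.97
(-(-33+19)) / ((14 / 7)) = 7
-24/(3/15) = -120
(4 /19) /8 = 1 /38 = 0.03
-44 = -44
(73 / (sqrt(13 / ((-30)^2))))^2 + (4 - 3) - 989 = 4783256 / 13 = 367942.77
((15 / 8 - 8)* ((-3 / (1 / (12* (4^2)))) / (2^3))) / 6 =147 / 2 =73.50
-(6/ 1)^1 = -6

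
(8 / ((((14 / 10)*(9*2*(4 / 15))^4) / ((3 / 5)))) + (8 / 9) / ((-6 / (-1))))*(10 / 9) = 24935 / 145152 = 0.17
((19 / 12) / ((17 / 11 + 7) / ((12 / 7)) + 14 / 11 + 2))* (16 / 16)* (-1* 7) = -1463 / 1090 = -1.34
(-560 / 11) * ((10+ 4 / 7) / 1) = -5920 / 11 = -538.18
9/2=4.50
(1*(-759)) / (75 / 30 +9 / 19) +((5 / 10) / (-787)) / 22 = -255.24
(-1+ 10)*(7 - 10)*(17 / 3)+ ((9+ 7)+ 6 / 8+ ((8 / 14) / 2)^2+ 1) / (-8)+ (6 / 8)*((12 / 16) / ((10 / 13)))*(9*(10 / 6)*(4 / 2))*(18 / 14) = -199173 / 1568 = -127.02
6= 6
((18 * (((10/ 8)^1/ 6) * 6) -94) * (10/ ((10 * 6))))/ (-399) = 143/ 4788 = 0.03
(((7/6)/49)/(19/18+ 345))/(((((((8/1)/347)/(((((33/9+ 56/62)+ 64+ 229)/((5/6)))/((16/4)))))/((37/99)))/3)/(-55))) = -177653243/10813544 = -16.43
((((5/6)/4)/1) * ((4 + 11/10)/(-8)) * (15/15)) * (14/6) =-0.31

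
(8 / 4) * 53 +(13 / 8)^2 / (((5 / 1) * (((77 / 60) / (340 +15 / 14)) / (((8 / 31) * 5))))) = 19189241 / 66836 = 287.11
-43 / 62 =-0.69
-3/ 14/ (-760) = 3/ 10640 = 0.00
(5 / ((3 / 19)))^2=1002.78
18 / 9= 2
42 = 42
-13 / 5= -2.60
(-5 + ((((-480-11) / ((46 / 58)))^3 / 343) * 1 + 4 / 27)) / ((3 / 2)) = -155896109031248 / 338035761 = -461182.30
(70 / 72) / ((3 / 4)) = 35 / 27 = 1.30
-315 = -315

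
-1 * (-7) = 7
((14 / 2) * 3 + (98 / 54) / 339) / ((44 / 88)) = 384524 / 9153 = 42.01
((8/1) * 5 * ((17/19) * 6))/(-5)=-42.95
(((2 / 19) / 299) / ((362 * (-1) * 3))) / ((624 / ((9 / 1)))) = -1 / 213878288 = -0.00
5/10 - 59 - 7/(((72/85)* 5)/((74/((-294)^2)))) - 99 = -70013789/444528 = -157.50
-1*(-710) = 710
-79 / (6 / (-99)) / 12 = 869 / 8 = 108.62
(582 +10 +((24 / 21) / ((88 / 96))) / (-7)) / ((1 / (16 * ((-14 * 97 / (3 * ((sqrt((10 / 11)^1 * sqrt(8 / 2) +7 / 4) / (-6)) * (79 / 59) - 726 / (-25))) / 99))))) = -30331102699110400 / 20339438466053 - 11537736485120000 * sqrt(1727) / 22149648489531717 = -1512.89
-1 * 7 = -7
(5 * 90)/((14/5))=1125/7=160.71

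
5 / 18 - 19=-337 / 18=-18.72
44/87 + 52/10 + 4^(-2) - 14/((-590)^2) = 5.77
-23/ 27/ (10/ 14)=-161/ 135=-1.19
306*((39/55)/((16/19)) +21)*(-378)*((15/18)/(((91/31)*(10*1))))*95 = -15589249713/2288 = -6813483.27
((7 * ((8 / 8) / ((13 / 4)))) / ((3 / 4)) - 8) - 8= -512 / 39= -13.13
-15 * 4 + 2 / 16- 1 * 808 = -6943 / 8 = -867.88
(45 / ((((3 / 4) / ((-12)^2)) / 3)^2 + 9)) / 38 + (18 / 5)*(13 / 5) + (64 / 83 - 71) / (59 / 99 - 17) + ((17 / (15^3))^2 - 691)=-406835914521448193779 / 600737706363375000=-677.23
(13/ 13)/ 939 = 1/ 939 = 0.00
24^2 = 576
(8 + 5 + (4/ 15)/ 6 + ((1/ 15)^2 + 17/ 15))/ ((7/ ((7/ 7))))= 3191/ 1575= 2.03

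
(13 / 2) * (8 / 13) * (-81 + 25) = -224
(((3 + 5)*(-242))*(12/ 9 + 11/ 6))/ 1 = -18392/ 3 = -6130.67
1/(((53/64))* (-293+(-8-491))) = -8/5247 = -0.00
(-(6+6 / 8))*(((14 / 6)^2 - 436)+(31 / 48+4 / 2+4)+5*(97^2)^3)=-1799219530463511 / 64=-28112805163492.36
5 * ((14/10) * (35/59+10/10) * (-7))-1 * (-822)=743.93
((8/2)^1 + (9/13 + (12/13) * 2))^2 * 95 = 686375/169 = 4061.39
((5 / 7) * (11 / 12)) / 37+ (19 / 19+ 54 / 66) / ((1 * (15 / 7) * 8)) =4231 / 34188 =0.12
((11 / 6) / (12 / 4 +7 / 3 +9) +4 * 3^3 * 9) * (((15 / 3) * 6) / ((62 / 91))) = 114118095 / 2666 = 42804.99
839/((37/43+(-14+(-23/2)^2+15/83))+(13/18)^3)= 17463288312/2490816551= 7.01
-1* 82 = -82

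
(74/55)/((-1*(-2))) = 37/55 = 0.67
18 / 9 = 2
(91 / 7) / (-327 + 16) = -13 / 311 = -0.04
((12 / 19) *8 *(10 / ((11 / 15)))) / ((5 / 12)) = 34560 / 209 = 165.36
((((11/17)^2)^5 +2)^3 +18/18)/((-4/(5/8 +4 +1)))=-843911267502423112930945417571911635165/65547725806518124452432008230337750792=-12.87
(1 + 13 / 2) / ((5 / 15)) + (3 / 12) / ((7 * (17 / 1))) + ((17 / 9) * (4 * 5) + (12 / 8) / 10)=323602 / 5355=60.43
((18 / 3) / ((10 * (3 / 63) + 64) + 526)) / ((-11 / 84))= -1323 / 17050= -0.08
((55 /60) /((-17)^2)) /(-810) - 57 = -160117571 /2809080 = -57.00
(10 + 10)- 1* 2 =18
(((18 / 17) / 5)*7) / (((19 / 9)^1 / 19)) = 1134 / 85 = 13.34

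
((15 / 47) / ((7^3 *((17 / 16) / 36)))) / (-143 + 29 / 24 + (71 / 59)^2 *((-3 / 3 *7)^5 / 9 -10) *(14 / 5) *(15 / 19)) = -13714583040 / 2676161683210337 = -0.00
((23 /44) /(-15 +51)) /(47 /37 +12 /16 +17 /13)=11063 /2535588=0.00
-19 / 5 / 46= -19 / 230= -0.08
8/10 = 4/5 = 0.80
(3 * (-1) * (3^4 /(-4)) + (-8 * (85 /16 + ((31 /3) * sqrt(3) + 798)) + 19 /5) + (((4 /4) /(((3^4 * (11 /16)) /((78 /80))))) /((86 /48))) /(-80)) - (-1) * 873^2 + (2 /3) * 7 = 321732019733 /425700 - 248 * sqrt(3) /3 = 755628.53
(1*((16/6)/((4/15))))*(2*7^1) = 140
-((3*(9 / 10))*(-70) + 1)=188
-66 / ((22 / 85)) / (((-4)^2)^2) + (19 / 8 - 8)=-1695 / 256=-6.62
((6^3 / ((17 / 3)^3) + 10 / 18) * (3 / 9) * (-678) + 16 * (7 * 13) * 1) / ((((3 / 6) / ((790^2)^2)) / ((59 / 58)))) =1079303810010897460000 / 1282293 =841698278015163.04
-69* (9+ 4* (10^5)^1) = -27600621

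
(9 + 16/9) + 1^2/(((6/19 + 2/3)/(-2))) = 2203/252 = 8.74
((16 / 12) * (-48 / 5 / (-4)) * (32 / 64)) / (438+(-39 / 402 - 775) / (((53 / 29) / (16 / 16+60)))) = -56816 / 903114855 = -0.00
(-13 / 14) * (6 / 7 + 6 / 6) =-169 / 98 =-1.72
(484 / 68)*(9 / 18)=121 / 34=3.56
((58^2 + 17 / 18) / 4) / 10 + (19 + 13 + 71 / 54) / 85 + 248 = 12209971 / 36720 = 332.52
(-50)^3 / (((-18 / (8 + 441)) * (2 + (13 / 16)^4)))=1839104000000 / 1436697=1280091.77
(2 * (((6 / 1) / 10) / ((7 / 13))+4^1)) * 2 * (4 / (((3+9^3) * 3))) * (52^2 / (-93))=-1936064 / 1786995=-1.08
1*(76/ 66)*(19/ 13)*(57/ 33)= 13718/ 4719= 2.91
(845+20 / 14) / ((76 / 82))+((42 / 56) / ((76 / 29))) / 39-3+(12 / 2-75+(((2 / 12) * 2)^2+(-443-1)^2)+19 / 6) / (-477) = 59038027943 / 118761552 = 497.11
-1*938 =-938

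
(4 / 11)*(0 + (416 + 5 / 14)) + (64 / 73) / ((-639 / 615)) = 180260002 / 1197273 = 150.56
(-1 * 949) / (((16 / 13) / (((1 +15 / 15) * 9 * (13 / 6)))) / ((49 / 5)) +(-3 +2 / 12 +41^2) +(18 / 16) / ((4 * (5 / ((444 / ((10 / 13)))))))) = -9430402800 / 16998945841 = -0.55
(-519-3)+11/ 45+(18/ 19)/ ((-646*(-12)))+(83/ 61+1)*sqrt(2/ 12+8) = -576362357/ 1104660+168*sqrt(6)/ 61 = -515.01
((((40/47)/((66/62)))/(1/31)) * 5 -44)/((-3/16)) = -1983296/4653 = -426.24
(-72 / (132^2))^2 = 1 / 58564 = 0.00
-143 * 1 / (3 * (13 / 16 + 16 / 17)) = -38896 / 1431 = -27.18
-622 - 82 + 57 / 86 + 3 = -60229 / 86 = -700.34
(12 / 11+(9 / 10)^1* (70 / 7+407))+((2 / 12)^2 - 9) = 727489 / 1980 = 367.42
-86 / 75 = -1.15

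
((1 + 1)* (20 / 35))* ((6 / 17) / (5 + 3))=6 / 119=0.05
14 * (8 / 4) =28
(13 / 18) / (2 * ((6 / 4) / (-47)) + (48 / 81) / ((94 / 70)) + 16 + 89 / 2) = 1833 / 154507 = 0.01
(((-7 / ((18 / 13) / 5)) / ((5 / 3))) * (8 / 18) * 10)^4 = 10971993760000 / 531441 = 20645741.97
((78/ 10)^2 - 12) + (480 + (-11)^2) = 16246/ 25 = 649.84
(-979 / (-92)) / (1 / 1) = 979 / 92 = 10.64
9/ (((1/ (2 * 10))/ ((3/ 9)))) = 60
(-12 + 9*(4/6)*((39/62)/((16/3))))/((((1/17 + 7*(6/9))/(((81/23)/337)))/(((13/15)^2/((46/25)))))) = -0.01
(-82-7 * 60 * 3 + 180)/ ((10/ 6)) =-3486/ 5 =-697.20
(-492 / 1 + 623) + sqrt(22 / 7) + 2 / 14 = sqrt(154) / 7 + 918 / 7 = 132.92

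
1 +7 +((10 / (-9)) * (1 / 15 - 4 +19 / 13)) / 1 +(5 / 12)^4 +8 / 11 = 34111775 / 2965248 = 11.50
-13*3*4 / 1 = -156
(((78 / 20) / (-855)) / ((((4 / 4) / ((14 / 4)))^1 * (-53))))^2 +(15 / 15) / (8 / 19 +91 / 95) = 8670120034811 / 11955637710000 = 0.73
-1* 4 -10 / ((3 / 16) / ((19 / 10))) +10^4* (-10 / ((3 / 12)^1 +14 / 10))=-2003476 / 33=-60711.39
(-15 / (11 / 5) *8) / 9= -200 / 33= -6.06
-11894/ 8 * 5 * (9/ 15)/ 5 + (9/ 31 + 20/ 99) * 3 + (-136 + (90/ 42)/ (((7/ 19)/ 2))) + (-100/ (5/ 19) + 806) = -590436227/ 1002540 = -588.94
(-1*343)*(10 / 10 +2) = -1029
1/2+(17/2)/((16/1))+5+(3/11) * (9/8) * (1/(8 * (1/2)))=1075/176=6.11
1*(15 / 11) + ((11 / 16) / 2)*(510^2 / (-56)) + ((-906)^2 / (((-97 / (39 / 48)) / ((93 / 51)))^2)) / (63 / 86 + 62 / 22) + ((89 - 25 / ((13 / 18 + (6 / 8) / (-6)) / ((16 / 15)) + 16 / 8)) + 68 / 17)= -64513720997451273531 / 44246154564535616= -1458.06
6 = 6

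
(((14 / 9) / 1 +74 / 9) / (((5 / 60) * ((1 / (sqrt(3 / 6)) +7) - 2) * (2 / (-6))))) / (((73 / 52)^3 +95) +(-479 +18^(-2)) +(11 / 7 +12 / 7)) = 12755957760 / 63002284181 - 2551191552 * sqrt(2) / 63002284181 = 0.15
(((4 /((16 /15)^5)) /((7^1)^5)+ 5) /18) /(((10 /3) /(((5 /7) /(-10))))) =-4406006083 /740183506944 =-0.01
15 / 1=15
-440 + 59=-381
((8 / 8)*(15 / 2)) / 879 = 5 / 586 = 0.01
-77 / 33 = -2.33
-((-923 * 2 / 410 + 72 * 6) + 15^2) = -133762 / 205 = -652.50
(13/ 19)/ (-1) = -13/ 19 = -0.68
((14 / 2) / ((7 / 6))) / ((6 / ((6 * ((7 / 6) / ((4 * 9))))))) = 0.19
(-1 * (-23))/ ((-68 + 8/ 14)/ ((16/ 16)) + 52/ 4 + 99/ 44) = -644/ 1461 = -0.44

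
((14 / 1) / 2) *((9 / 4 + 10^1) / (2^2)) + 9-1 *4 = 423 / 16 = 26.44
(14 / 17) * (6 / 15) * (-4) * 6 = -672 / 85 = -7.91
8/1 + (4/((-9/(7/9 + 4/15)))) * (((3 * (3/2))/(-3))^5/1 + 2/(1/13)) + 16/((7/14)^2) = 205597/3240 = 63.46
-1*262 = -262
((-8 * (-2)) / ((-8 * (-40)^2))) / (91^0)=-1 / 800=-0.00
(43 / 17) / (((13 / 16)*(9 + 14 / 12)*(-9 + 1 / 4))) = -16512 / 471835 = -0.03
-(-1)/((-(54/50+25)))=-25/652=-0.04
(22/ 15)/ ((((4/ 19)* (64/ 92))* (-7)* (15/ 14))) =-4807/ 3600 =-1.34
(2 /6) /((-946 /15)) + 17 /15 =16007 /14190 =1.13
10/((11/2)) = 20/11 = 1.82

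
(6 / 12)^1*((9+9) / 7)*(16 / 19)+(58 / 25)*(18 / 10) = 87426 / 16625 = 5.26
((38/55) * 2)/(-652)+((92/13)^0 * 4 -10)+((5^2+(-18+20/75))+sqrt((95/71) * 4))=6802/5379+2 * sqrt(6745)/71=3.58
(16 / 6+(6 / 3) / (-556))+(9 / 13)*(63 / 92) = 1564597 / 498732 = 3.14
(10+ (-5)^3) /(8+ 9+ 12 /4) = -23 /4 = -5.75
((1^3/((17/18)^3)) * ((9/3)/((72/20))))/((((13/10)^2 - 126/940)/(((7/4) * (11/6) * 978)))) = 71672485500/35928769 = 1994.85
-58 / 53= -1.09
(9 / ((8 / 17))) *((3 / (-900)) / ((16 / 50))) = -51 / 256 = -0.20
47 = 47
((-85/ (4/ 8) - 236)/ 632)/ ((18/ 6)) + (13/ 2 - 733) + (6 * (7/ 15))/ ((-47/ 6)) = -161977007/ 222780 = -727.07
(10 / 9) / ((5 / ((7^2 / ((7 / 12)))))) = 56 / 3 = 18.67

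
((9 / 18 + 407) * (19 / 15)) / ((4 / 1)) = 3097 / 24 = 129.04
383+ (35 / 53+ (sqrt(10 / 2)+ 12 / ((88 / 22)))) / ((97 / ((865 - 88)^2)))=603729 * sqrt(5) / 97+ 1227757 / 53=37082.54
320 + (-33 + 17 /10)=2887 /10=288.70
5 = 5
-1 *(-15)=15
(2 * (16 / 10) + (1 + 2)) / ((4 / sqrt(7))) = 31 * sqrt(7) / 20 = 4.10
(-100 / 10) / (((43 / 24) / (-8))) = 1920 / 43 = 44.65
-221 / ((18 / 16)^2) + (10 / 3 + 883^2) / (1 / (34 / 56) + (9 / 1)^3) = 897953719 / 1006101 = 892.51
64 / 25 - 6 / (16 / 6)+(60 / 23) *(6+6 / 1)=72713 / 2300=31.61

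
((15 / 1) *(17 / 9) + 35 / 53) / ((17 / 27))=41490 / 901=46.05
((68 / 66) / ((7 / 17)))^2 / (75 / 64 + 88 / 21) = 1.17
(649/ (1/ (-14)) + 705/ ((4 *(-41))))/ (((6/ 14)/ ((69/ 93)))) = -15736.97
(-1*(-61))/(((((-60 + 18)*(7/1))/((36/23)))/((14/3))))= -244/161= -1.52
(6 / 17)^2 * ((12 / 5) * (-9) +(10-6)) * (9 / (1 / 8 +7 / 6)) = -684288 / 44795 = -15.28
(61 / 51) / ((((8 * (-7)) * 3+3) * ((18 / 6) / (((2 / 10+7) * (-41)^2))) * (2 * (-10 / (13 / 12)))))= 1333033 / 841500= 1.58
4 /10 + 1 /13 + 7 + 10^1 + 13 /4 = 5389 /260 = 20.73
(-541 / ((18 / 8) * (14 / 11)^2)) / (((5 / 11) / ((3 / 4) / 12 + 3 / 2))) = -3600355 / 7056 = -510.25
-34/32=-17/16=-1.06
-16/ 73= -0.22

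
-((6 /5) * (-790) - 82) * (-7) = -7210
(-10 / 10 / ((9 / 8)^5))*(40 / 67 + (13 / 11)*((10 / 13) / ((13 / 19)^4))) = -40406548480 / 15345054153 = -2.63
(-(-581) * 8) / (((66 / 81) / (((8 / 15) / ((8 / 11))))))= 20916 / 5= 4183.20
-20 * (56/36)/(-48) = 0.65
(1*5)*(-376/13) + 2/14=-13147/91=-144.47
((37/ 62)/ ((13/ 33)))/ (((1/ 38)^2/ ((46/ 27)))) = 13517284/ 3627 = 3726.85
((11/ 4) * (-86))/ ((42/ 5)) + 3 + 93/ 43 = -83047/ 3612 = -22.99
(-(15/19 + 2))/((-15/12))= 2.23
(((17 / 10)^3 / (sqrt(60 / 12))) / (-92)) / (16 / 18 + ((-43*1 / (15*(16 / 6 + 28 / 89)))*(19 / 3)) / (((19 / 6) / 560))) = 8799183*sqrt(5) / 886519360000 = 0.00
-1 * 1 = -1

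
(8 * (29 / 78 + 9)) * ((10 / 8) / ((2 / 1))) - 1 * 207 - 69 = -17873 / 78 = -229.14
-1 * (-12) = 12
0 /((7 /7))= 0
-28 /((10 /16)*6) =-112 /15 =-7.47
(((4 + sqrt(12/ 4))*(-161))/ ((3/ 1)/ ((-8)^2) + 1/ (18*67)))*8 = -28403712/ 263 - 7100928*sqrt(3)/ 263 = -154763.80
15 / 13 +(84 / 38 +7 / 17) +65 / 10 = 86299 / 8398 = 10.28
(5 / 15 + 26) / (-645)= -79 / 1935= -0.04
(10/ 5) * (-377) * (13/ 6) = -4901/ 3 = -1633.67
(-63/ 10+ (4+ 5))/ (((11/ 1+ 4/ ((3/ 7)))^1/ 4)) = 162/ 305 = 0.53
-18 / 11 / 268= -0.01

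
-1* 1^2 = -1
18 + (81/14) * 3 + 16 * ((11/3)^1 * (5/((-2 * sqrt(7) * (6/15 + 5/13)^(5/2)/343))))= 495/14 - 91091000 * sqrt(23205)/397953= -34833.24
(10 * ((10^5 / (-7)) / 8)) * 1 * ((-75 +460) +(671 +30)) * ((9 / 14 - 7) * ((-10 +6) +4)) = 0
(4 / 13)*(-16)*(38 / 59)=-2432 / 767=-3.17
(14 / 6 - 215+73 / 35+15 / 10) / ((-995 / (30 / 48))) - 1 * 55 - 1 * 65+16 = -34725373 / 334320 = -103.87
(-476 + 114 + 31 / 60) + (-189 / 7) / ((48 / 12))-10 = -378.23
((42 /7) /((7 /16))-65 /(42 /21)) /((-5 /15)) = 789 /14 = 56.36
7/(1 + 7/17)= 119/24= 4.96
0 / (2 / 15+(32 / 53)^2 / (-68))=0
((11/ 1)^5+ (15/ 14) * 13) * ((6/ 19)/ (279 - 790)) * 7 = -6764727/ 9709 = -696.75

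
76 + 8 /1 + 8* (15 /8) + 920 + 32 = 1051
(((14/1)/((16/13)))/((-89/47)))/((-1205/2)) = 4277/428980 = 0.01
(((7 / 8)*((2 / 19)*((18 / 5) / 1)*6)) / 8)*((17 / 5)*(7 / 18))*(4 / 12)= 833 / 7600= 0.11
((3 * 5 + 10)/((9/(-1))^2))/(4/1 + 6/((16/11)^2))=128/2835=0.05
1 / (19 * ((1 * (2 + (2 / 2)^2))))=1 / 57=0.02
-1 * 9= -9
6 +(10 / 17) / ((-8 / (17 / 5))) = 23 / 4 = 5.75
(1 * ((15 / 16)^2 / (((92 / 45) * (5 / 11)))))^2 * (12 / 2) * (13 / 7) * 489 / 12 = 3154188448125 / 7765753856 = 406.17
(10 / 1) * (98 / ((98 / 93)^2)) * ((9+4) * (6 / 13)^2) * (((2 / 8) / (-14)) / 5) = -77841 / 8918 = -8.73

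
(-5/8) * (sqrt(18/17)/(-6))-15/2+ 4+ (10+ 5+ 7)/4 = 2.11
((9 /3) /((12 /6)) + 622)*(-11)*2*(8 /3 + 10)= -521246 /3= -173748.67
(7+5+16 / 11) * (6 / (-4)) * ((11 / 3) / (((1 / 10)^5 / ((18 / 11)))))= -133200000 / 11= -12109090.91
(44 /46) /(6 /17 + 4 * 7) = 187 /5543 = 0.03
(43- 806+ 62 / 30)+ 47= -713.93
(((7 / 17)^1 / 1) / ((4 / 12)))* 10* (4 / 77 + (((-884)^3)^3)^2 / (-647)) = -251045678671927830490056656668244315438399555962153128120 / 120989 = -2074946306457015352553180000000000000000000000000000.00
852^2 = 725904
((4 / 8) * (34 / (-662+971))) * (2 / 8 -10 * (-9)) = 6137 / 1236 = 4.97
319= 319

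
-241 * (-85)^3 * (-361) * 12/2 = -320576934750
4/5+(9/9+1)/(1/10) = 104/5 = 20.80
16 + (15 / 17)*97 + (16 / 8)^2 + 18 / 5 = 9281 / 85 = 109.19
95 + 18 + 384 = 497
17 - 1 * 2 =15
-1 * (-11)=11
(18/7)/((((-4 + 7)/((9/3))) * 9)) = 2/7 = 0.29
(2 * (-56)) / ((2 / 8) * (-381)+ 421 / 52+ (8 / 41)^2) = 349648 / 271963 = 1.29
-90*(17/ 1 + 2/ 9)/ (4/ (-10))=3875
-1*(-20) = 20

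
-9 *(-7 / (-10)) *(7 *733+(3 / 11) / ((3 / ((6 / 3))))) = -3555909 / 110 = -32326.45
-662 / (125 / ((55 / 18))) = -3641 / 225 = -16.18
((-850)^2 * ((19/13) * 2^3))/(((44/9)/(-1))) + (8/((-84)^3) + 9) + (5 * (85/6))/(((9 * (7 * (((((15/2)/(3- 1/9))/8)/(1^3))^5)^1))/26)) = -32680763421139300639049/19002587564961000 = -1719805.96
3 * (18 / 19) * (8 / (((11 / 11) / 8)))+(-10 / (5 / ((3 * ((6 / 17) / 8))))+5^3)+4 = 200667 / 646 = 310.63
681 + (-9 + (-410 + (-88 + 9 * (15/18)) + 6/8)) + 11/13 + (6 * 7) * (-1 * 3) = 2969/52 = 57.10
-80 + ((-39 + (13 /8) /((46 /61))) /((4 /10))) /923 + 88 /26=-52114771 /679328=-76.72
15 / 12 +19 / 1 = 81 / 4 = 20.25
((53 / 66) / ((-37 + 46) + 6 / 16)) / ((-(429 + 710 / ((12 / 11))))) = -424 / 5345175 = -0.00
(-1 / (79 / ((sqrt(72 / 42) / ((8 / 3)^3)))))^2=2187 / 2863071232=0.00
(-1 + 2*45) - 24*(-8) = 281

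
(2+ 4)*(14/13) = 84/13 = 6.46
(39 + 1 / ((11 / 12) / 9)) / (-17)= -537 / 187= -2.87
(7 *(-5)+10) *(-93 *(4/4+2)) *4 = 27900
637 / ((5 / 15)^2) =5733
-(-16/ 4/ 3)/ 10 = 2/ 15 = 0.13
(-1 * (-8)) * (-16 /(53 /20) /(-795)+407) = 27438824 /8427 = 3256.06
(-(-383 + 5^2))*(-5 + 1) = -1432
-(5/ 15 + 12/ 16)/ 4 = -13/ 48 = -0.27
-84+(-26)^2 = 592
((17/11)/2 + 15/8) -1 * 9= -559/88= -6.35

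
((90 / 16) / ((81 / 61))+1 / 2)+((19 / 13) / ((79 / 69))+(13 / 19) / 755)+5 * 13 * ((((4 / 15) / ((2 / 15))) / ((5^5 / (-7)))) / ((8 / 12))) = 739426064147 / 132590835000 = 5.58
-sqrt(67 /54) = -sqrt(402) /18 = -1.11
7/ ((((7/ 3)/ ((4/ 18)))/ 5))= 10/ 3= 3.33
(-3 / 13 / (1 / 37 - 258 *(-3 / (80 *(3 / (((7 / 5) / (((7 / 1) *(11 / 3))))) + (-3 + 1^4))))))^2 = 55375502400 / 45670681849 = 1.21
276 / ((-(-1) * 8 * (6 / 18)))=207 / 2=103.50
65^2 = 4225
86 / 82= 43 / 41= 1.05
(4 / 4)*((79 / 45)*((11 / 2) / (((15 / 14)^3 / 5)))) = 1192268 / 30375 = 39.25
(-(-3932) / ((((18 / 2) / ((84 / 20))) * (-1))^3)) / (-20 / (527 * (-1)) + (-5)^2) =-101536036 / 6361875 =-15.96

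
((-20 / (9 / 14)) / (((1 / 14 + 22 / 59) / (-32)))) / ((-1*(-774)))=3700480 / 1278261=2.89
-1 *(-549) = 549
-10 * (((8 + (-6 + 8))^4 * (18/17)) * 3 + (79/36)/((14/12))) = -113406715/357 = -317665.87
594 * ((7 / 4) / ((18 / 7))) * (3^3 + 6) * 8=106722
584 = 584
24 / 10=12 / 5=2.40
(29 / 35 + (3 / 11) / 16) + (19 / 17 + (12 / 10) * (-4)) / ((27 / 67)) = -23445341 / 2827440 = -8.29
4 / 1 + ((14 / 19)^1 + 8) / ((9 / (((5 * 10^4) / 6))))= 4152052 / 513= 8093.67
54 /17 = 3.18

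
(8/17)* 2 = 0.94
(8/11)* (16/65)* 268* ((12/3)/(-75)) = -137216/53625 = -2.56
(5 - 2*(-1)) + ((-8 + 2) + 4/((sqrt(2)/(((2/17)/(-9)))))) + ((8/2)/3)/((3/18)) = 9 - 4*sqrt(2)/153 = 8.96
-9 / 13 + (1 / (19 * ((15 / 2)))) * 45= -0.38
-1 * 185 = -185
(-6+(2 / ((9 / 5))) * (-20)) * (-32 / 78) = 4064 / 351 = 11.58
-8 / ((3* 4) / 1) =-2 / 3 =-0.67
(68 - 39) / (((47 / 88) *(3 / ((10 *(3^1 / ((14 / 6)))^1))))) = 76560 / 329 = 232.71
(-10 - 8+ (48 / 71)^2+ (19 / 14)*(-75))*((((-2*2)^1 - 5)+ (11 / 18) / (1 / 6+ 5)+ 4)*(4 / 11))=231718876 / 1093897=211.83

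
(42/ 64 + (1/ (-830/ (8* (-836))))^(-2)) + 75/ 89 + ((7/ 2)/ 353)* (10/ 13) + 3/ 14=55507747246715/ 31969705960192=1.74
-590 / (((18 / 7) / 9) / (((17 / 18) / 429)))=-35105 / 7722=-4.55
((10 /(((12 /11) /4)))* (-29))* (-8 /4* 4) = 25520 /3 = 8506.67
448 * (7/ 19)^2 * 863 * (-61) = -1155619136/ 361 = -3201161.04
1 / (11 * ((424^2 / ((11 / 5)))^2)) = 11 / 807985254400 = 0.00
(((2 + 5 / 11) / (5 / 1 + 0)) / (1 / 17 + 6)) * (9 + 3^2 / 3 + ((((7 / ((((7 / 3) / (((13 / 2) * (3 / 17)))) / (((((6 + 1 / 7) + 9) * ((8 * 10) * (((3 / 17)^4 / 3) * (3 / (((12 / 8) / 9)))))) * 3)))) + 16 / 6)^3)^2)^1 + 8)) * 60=518108416636666481483806192082333552974540196311981813456 / 578201720144209450362584231692348445733359541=896068618591.18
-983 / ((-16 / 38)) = 18677 / 8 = 2334.62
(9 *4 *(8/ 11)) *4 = 1152/ 11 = 104.73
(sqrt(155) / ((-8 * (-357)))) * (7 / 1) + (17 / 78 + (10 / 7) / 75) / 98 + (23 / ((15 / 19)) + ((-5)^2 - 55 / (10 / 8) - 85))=-20029181 / 267540 + sqrt(155) / 408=-74.83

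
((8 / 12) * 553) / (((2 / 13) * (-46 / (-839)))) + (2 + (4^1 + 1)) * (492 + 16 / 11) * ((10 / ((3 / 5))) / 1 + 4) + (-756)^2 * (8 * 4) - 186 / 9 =27937613237 / 1518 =18404224.79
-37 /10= -3.70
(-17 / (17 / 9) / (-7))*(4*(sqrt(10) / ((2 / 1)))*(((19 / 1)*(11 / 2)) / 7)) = 1881*sqrt(10) / 49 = 121.39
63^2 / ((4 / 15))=59535 / 4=14883.75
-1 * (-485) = 485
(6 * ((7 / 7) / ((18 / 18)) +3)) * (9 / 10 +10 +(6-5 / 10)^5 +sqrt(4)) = 2421957 / 20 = 121097.85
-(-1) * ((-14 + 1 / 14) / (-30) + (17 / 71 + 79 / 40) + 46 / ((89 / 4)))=8397437 / 1769320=4.75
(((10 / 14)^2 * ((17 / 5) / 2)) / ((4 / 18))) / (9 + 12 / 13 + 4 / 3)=29835 / 86044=0.35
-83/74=-1.12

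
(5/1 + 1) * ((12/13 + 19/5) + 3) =3012/65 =46.34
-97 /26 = -3.73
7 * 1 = 7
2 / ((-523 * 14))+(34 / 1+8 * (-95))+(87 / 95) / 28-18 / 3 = -1018298639 / 1391180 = -731.97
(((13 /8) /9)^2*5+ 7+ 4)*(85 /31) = 30.61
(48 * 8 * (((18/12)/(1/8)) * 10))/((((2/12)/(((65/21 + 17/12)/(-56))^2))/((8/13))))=1104.47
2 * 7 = 14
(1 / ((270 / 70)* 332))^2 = 49 / 80353296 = 0.00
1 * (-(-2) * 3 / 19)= 6 / 19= 0.32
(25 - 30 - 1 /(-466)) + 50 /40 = -3493 /932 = -3.75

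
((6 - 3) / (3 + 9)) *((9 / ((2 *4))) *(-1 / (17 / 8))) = -9 / 68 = -0.13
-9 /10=-0.90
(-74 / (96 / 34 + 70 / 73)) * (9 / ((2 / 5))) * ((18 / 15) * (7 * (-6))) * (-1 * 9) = -468628902 / 2347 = -199671.45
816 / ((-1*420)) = -68 / 35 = -1.94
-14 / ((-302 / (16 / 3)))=0.25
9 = 9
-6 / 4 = -3 / 2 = -1.50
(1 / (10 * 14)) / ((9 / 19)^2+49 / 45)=3249 / 597352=0.01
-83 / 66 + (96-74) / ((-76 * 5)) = -4124 / 3135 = -1.32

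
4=4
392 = 392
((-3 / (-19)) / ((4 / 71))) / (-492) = -71 / 12464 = -0.01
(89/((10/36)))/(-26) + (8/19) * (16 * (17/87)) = -1182613/107445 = -11.01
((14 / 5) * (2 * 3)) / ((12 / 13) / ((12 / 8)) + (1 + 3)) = 91 / 25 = 3.64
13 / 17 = 0.76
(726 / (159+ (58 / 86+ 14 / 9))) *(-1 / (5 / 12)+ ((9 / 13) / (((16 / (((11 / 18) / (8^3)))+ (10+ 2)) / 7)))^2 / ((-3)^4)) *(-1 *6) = 42215340912178401 / 651053941785520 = 64.84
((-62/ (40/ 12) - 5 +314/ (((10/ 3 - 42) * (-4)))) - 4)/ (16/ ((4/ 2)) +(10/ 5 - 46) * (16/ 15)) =0.66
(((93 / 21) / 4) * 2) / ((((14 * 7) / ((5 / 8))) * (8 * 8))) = 155 / 702464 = 0.00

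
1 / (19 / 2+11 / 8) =8 / 87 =0.09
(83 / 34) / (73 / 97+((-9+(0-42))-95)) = -0.02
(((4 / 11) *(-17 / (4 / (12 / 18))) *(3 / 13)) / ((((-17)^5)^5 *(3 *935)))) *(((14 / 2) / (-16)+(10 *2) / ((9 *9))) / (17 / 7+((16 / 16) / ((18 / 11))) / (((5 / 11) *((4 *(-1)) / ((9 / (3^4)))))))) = -133 / 113603912432762398956781780854972924003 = -0.00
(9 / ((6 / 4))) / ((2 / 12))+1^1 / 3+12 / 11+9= 1532 / 33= 46.42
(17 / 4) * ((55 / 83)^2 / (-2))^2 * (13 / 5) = 404457625 / 759333136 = 0.53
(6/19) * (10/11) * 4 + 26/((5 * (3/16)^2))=1401904/9405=149.06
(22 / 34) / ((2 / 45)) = 495 / 34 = 14.56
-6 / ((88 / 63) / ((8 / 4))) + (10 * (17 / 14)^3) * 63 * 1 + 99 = 2626857 / 2156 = 1218.39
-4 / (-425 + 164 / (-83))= 332 / 35439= 0.01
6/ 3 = 2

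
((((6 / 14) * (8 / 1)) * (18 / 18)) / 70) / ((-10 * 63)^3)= -1 / 5105126250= -0.00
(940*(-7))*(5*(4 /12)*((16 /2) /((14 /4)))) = -25066.67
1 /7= 0.14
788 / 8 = 197 / 2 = 98.50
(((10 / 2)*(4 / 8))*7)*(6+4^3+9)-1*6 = 2753 / 2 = 1376.50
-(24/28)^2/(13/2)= -72/637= -0.11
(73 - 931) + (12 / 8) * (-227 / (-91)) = -155475 / 182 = -854.26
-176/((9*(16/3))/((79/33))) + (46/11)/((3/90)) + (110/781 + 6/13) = 10716617/91377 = 117.28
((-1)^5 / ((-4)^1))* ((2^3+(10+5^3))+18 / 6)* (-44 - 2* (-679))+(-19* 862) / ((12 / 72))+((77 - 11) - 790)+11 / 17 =-867516 / 17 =-51030.35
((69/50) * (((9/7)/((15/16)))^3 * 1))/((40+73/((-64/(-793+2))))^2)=1736441856/433091309196875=0.00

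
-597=-597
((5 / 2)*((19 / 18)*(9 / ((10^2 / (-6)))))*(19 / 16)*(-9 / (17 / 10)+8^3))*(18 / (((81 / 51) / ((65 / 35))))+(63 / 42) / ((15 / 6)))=-3534121771 / 190400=-18561.56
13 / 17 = 0.76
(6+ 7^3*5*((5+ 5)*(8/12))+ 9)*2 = 68690/3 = 22896.67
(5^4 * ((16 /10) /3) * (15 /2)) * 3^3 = 67500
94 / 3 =31.33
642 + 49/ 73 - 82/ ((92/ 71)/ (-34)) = 2794.28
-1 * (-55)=55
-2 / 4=-1 / 2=-0.50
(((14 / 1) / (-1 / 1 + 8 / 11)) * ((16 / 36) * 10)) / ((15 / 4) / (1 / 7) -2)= -24640 / 2619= -9.41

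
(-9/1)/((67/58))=-522/67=-7.79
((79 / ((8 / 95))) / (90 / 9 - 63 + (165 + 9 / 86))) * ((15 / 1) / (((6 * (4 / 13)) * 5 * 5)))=2.72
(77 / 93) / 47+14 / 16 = 31213 / 34968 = 0.89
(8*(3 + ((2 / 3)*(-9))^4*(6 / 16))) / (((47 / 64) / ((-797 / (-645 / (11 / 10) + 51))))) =731658752 / 92261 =7930.31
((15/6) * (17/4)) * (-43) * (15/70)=-10965/112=-97.90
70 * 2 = 140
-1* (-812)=812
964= 964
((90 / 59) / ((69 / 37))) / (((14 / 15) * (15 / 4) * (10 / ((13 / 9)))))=962 / 28497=0.03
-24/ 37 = -0.65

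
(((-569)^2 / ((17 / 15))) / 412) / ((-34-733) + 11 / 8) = -1942566 / 2144975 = -0.91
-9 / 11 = -0.82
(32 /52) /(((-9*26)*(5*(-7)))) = 4 /53235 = 0.00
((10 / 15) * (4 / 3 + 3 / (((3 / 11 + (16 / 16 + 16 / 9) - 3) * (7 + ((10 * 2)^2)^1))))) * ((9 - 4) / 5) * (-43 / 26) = -35303 / 21645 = -1.63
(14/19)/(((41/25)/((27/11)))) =1.10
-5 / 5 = -1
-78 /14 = -39 /7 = -5.57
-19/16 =-1.19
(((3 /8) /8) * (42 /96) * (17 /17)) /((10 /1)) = 21 /10240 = 0.00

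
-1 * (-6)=6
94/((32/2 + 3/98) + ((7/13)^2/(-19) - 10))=29579732/1892899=15.63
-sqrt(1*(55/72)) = -sqrt(110)/12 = -0.87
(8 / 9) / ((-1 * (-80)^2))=-1 / 7200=-0.00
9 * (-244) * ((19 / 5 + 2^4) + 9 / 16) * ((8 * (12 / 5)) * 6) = -5151288.96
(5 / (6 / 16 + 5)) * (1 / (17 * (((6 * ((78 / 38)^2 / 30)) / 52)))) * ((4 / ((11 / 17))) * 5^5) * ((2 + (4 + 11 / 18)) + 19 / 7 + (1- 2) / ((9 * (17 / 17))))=601065.60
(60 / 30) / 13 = 2 / 13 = 0.15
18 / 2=9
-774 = -774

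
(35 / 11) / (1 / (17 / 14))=85 / 22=3.86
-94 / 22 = -47 / 11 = -4.27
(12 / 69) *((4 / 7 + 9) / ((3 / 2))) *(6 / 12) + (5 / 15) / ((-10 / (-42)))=4721 / 2415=1.95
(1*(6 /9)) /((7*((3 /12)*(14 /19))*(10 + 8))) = 0.03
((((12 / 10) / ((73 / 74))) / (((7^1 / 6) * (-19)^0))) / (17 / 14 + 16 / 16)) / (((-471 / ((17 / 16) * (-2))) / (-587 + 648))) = 230214 / 1776455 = 0.13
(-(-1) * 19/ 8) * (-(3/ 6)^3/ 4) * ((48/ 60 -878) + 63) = 77349/ 1280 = 60.43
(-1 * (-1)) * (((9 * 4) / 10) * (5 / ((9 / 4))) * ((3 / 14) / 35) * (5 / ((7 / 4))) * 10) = 480 / 343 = 1.40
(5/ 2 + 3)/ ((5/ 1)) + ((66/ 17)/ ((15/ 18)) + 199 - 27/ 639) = 2470929/ 12070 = 204.72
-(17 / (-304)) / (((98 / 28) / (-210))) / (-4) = 255 / 304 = 0.84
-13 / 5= -2.60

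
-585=-585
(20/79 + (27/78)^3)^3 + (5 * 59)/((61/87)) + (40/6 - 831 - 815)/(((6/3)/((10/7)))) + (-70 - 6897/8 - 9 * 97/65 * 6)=-30226502659083308167130909/17145909997345240849920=-1762.90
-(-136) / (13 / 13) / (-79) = -1.72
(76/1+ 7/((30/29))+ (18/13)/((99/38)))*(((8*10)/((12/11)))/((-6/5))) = -1786745/351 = -5090.44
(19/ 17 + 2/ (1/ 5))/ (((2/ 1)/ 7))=1323/ 34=38.91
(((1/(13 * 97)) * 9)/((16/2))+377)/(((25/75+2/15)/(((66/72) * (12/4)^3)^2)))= 559125242775/1129856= 494864.16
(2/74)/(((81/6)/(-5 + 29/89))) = -832/88911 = -0.01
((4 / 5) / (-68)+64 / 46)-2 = -1213 / 1955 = -0.62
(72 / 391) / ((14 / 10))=360 / 2737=0.13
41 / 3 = 13.67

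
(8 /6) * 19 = 25.33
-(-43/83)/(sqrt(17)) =43* sqrt(17)/1411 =0.13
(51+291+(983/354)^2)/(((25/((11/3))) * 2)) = 482067971/18797400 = 25.65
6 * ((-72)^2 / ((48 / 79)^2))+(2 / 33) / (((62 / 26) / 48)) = 57461719 / 682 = 84254.72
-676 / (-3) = 676 / 3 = 225.33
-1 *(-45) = 45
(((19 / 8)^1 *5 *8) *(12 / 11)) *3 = 310.91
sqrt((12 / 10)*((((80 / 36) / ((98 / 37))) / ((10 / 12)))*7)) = 2*sqrt(2590) / 35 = 2.91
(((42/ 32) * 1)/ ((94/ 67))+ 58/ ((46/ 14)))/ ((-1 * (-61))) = 642985/ 2110112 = 0.30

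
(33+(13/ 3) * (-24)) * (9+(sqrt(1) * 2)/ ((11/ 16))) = -9301/ 11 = -845.55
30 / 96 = 5 / 16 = 0.31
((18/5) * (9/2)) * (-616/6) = -8316/5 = -1663.20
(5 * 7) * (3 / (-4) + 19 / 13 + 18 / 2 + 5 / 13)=18375 / 52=353.37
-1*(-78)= 78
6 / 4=3 / 2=1.50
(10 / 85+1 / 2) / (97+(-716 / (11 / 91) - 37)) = -231 / 2192864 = -0.00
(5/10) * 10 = 5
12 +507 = 519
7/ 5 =1.40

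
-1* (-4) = 4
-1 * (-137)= 137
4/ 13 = 0.31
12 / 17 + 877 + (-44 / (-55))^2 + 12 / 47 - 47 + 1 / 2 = 33242443 / 39950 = 832.10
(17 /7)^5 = 1419857 /16807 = 84.48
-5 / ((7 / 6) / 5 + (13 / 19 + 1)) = -2850 / 1093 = -2.61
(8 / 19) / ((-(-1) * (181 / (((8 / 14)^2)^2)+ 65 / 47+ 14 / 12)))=288768 / 1165991107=0.00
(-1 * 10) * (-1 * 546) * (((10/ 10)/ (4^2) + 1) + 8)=197925/ 4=49481.25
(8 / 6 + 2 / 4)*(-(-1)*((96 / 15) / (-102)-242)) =-339493 / 765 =-443.78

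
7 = 7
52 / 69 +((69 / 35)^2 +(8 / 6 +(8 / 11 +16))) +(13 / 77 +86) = 33741408 / 309925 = 108.87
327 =327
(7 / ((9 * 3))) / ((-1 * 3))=-7 / 81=-0.09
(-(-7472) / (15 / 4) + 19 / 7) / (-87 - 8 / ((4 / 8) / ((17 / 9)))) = -628503 / 36925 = -17.02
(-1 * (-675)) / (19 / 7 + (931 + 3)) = 4725 / 6557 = 0.72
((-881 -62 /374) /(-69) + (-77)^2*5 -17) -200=126624754 /4301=29440.77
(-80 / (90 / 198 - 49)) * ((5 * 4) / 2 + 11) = 34.61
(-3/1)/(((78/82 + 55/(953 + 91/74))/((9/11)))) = -78168591/32128547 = -2.43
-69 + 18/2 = -60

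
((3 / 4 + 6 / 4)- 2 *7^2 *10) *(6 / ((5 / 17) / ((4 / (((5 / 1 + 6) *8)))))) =-199461 / 220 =-906.64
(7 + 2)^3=729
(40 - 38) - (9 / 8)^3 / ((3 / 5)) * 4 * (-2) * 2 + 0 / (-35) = 1279 / 32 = 39.97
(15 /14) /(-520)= -3 /1456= -0.00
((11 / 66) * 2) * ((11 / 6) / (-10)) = -11 / 180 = -0.06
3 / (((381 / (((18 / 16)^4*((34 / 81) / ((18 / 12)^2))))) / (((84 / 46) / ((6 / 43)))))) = 46053 / 1495552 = 0.03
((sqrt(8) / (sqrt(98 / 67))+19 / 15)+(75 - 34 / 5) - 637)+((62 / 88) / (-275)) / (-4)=-565.19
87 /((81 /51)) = 54.78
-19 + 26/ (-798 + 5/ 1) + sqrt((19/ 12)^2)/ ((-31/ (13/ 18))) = -7789123/ 408456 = -19.07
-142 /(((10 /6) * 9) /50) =-1420 /3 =-473.33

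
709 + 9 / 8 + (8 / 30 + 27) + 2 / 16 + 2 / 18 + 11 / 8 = 266041 / 360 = 739.00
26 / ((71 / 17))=442 / 71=6.23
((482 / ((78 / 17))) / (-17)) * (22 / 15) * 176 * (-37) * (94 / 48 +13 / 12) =315055444 / 1755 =179518.77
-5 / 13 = -0.38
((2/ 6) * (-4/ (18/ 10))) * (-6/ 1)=40/ 9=4.44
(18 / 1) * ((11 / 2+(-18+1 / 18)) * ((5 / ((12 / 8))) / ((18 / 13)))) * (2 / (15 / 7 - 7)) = 101920 / 459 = 222.05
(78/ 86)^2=1521/ 1849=0.82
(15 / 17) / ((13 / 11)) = 165 / 221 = 0.75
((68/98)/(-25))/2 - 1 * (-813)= 995908/1225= 812.99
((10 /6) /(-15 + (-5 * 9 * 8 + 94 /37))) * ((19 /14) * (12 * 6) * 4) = -168720 /96467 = -1.75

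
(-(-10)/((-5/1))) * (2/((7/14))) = -8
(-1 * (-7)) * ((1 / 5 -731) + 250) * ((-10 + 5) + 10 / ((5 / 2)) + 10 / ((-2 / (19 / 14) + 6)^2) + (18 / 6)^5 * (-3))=4539748458 / 1849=2455245.24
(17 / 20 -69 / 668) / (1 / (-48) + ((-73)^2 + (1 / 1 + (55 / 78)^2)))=15173496 / 108318264955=0.00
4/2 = 2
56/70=4/5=0.80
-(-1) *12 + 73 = 85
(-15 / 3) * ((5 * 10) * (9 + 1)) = -2500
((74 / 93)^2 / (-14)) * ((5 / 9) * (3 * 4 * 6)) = -109520 / 60543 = -1.81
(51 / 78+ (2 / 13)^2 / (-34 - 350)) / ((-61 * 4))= -10607 / 3958656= -0.00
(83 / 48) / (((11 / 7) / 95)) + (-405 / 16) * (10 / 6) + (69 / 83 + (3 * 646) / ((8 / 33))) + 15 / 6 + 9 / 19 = 1677885833 / 208164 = 8060.40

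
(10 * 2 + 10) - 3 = 27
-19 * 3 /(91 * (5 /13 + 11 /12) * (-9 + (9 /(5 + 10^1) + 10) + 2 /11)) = -18810 /69629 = -0.27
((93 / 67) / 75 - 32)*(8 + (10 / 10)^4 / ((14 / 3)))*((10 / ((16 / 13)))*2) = -4268.96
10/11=0.91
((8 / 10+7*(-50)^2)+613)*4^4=23185664 / 5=4637132.80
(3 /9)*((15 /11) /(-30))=-1 /66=-0.02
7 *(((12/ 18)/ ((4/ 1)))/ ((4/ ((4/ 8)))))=7/ 48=0.15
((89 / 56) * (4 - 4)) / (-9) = 0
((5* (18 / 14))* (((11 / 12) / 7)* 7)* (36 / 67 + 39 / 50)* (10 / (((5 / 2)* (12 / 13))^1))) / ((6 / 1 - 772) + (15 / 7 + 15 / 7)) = -631059 / 14289760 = -0.04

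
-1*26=-26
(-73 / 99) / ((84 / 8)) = -146 / 2079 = -0.07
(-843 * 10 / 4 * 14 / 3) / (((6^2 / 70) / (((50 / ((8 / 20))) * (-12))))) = 86056250 / 3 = 28685416.67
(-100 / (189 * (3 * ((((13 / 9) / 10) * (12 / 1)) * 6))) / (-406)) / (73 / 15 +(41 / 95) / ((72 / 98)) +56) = 23750 / 34942732461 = 0.00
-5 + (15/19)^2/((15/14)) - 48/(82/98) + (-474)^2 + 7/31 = 103060068886/458831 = 224614.44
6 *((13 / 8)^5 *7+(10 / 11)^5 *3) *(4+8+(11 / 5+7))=68117215853559 / 6596648960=10326.03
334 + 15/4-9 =1315/4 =328.75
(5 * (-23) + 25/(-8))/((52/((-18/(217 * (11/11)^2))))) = 1215/6448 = 0.19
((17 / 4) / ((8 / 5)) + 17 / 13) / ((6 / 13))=1649 / 192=8.59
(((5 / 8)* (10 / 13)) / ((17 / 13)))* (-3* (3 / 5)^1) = -45 / 68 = -0.66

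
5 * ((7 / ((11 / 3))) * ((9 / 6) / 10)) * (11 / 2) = 63 / 8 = 7.88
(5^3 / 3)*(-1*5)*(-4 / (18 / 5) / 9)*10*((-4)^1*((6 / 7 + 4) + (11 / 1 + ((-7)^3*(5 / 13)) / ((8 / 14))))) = 4891437500 / 22113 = 221201.89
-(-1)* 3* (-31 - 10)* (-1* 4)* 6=2952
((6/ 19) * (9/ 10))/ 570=9/ 18050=0.00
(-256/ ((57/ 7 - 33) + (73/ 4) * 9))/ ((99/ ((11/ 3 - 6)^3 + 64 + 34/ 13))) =-135640064/ 135625347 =-1.00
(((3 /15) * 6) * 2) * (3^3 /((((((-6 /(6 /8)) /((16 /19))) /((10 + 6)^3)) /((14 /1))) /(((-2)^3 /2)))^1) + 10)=148637928 /95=1564609.77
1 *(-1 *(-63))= 63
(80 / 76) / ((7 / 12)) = 240 / 133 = 1.80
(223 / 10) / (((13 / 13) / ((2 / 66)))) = 223 / 330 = 0.68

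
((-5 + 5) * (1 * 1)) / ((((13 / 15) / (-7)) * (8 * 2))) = 0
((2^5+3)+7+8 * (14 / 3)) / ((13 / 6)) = 476 / 13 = 36.62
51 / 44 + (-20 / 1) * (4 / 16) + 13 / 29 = -4329 / 1276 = -3.39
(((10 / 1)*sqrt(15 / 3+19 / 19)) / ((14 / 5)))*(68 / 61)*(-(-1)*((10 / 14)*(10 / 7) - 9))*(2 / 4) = -332350*sqrt(6) / 20923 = -38.91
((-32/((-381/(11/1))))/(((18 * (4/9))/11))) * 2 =968/381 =2.54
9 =9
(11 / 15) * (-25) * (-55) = 3025 / 3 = 1008.33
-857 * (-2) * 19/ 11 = 32566/ 11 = 2960.55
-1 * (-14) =14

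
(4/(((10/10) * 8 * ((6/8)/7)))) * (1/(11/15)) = 70/11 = 6.36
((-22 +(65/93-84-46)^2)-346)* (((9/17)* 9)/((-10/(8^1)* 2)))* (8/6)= -3394027032/81685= -41550.19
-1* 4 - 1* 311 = -315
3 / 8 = 0.38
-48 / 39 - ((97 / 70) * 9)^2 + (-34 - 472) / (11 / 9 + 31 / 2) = -512284111 / 2739100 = -187.03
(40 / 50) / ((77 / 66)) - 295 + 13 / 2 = -20147 / 70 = -287.81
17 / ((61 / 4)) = 68 / 61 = 1.11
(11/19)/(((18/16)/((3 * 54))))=1584/19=83.37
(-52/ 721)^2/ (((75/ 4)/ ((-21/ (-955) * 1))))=10816/ 1773029125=0.00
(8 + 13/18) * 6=157/3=52.33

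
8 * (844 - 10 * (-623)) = 56592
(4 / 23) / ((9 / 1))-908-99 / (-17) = -3174691 / 3519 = -902.16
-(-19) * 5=95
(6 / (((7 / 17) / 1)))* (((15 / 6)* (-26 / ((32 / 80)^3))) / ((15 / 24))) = -165750 / 7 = -23678.57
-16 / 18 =-8 / 9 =-0.89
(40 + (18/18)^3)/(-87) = -41/87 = -0.47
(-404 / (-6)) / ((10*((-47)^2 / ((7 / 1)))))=707 / 33135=0.02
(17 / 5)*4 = 68 / 5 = 13.60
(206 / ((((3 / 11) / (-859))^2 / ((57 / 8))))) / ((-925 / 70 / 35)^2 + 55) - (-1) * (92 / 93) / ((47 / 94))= 4335060132715681 / 16417259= 264055049.18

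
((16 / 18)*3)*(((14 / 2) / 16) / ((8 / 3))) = 7 / 16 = 0.44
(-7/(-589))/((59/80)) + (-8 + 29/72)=-18968477/2502072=-7.58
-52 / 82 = -26 / 41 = -0.63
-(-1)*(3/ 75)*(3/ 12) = 1/ 100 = 0.01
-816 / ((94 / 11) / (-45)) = 201960 / 47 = 4297.02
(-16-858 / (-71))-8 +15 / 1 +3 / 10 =2403 / 710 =3.38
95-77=18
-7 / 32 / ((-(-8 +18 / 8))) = -7 / 184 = -0.04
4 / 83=0.05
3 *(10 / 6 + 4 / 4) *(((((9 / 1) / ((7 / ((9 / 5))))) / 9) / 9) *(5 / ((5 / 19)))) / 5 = 152 / 175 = 0.87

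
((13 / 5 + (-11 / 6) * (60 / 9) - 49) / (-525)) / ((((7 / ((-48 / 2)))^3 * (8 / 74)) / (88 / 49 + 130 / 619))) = -760133664256 / 9103091375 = -83.50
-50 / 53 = -0.94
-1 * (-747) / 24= 249 / 8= 31.12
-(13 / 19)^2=-169 / 361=-0.47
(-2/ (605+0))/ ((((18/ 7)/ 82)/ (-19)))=2.00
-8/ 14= -4/ 7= -0.57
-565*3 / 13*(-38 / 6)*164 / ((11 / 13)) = 1760540 / 11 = 160049.09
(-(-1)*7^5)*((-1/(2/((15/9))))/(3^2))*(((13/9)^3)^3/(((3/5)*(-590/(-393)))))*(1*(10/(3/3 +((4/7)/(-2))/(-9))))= -62860286854678495/137146853106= -458342.90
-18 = -18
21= 21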